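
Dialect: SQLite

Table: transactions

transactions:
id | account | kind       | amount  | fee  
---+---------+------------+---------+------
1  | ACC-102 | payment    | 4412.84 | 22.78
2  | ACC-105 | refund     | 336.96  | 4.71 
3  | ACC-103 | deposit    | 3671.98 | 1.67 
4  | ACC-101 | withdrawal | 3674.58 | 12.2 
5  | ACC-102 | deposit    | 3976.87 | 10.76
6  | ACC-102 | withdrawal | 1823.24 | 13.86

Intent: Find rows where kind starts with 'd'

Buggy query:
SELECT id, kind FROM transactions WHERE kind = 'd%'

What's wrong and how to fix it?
Bug: Wildcards only work with LIKE; '=' treats '%' as a literal character

Fix: Replace '=' with LIKE so 'd%' is treated as a pattern

Corrected query:
SELECT id, kind FROM transactions WHERE kind LIKE 'd%'

Result:
id | kind   
---+--------
3  | deposit
5  | deposit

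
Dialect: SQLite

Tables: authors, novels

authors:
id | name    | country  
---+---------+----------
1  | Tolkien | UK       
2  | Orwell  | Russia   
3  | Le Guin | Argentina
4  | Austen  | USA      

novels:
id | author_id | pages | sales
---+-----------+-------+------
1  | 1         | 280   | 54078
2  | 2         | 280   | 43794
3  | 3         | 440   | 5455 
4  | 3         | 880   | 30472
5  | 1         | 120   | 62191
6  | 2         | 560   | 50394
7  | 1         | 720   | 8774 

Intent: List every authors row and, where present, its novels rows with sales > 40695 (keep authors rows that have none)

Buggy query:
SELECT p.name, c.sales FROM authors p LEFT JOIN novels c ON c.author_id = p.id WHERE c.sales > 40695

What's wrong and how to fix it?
Bug: A WHERE condition on the right-hand table after LEFT JOIN drops unmatched parents

Fix: Move the right-table condition into the ON clause so unmatched parents are kept

Corrected query:
SELECT p.name, c.sales FROM authors p LEFT JOIN novels c ON c.author_id = p.id AND c.sales > 40695

Result:
name    | sales
--------+------
Tolkien | 54078
Tolkien | 62191
Orwell  | 43794
Orwell  | 50394
Le Guin | NULL 
Austen  | NULL 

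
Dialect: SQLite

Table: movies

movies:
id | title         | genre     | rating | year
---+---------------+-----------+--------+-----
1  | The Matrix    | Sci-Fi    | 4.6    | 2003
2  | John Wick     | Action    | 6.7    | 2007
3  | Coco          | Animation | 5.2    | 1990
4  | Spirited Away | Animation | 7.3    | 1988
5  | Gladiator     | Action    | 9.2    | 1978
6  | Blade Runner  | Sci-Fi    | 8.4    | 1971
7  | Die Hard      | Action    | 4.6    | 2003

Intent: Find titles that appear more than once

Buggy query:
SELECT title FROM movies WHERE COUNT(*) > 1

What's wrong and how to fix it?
Bug: COUNT(*) is an aggregate and cannot be used in WHERE

Fix: Group first, then use HAVING for the count condition

Corrected query:
SELECT title FROM movies GROUP BY title HAVING COUNT(*) > 1

Result:
(no rows)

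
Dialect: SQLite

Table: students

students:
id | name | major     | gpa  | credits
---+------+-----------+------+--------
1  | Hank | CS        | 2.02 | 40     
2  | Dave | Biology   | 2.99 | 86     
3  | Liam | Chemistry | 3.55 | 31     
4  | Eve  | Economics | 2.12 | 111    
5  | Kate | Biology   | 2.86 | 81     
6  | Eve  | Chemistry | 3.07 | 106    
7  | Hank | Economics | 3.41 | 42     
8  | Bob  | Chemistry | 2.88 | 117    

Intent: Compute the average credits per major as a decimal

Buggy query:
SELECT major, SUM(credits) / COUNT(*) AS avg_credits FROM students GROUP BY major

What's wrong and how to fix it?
Bug: Both operands are integers, so '/' performs integer division and truncates

Fix: Multiply by 1.0 (or CAST to REAL) to force floating-point division

Corrected query:
SELECT major, SUM(credits) * 1.0 / COUNT(*) AS avg_credits FROM students GROUP BY major

Result:
major     | avg_credits
----------+------------
Biology   | 83.5       
CS        | 40         
Chemistry | 84.666667  
Economics | 76.5       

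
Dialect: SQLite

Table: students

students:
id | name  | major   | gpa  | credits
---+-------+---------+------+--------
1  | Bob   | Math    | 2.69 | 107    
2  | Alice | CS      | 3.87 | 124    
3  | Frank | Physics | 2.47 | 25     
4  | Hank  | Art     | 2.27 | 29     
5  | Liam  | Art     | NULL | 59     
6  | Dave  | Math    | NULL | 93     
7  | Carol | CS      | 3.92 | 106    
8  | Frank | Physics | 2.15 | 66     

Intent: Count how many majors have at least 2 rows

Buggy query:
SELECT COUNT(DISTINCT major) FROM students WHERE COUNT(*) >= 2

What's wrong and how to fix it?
Bug: COUNT(*) cannot appear in WHERE; the per-group count doesn't exist yet

Fix: Group first with HAVING COUNT(*) >= 2, then COUNT the resulting groups

Corrected query:
SELECT COUNT(*) FROM (SELECT major FROM students GROUP BY major HAVING COUNT(*) >= 2)

Result:
COUNT(*)
--------
4       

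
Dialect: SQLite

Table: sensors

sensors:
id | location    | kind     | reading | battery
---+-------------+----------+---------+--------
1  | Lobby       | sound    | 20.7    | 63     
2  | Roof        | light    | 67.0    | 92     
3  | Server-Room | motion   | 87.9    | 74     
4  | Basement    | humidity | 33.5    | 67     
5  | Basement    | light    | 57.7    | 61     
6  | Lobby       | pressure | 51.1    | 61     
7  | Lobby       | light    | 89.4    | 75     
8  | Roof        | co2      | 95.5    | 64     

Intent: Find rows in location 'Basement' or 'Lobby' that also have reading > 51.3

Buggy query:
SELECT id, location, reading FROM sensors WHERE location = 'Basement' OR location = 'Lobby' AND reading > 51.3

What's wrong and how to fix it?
Bug: AND binds tighter than OR, so this parses as location = 'Basement' OR (location = 'Lobby' AND reading > 51.3)

Fix: Add parentheses around the OR so the AND applies to both alternatives

Corrected query:
SELECT id, location, reading FROM sensors WHERE (location = 'Basement' OR location = 'Lobby') AND reading > 51.3

Result:
id | location | reading
---+----------+--------
5  | Basement | 57.7   
7  | Lobby    | 89.4   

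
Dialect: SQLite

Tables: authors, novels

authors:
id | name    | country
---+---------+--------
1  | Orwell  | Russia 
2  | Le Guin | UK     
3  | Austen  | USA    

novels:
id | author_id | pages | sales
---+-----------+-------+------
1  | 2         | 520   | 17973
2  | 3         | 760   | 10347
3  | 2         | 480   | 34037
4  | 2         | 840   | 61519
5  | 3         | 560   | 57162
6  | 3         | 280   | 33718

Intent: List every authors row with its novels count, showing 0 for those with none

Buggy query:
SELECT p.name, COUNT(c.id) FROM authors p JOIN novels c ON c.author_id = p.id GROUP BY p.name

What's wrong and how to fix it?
Bug: INNER JOIN drops authors rows that have no matching novels rows

Fix: Switch to LEFT JOIN to retain unmatched parent rows

Corrected query:
SELECT p.name, COUNT(c.id) FROM authors p LEFT JOIN novels c ON c.author_id = p.id GROUP BY p.name

Result:
name    | COUNT(c.id)
--------+------------
Austen  | 3          
Le Guin | 3          
Orwell  | 0          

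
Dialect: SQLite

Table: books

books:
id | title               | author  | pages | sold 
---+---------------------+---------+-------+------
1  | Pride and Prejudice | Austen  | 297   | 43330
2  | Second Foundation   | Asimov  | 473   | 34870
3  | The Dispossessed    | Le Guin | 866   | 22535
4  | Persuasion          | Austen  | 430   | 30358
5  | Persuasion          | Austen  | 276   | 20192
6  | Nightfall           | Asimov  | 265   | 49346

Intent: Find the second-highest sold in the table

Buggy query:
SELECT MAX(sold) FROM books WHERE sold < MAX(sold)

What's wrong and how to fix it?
Bug: MAX(sold) on the right of the comparison is an aggregate-in-WHERE error

Fix: Compute the overall MAX in a subquery, then take MAX of rows below it

Corrected query:
SELECT MAX(sold) FROM books WHERE sold < (SELECT MAX(sold) FROM books)

Result:
MAX(sold)
---------
43330    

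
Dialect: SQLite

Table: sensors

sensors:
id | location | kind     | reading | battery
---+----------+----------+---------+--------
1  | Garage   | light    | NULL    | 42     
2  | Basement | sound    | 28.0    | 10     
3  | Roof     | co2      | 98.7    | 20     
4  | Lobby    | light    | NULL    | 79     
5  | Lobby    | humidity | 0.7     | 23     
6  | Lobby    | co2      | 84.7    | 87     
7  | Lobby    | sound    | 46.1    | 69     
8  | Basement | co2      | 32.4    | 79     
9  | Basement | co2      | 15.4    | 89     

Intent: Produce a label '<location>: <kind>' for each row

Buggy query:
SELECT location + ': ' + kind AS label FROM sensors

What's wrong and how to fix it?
Bug: SQLite uses || for string concatenation; + coerces text to numbers (yielding 0)

Fix: Use the || operator for string concatenation

Corrected query:
SELECT location || ': ' || kind AS label FROM sensors

Result:
label          
---------------
Garage: light  
Basement: sound
Roof: co2      
Lobby: light   
Lobby: humidity
Lobby: co2     
Lobby: sound   
Basement: co2  
Basement: co2  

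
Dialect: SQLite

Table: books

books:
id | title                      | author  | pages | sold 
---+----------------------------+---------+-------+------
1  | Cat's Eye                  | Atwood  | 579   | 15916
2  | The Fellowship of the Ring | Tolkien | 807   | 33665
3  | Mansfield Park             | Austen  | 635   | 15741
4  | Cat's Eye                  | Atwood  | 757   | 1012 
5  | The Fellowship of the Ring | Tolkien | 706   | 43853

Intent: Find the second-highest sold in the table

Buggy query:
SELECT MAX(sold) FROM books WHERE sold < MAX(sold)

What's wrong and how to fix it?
Bug: MAX(sold) on the right of the comparison is an aggregate-in-WHERE error

Fix: Compute the overall MAX in a subquery, then take MAX of rows below it

Corrected query:
SELECT MAX(sold) FROM books WHERE sold < (SELECT MAX(sold) FROM books)

Result:
MAX(sold)
---------
33665    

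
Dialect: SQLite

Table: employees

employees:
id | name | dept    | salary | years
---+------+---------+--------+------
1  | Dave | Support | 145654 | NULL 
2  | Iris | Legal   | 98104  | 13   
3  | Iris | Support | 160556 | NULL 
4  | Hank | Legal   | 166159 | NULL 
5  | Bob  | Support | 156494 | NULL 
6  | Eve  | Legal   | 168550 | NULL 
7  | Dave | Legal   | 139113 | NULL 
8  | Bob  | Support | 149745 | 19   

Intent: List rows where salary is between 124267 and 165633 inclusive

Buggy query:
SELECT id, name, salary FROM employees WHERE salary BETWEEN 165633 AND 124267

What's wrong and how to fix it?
Bug: BETWEEN expects the lower bound first; with 165633 AND 124267 the range is empty

Fix: Swap the bounds so the smaller value comes first

Corrected query:
SELECT id, name, salary FROM employees WHERE salary BETWEEN 124267 AND 165633

Result:
id | name | salary
---+------+-------
1  | Dave | 145654
3  | Iris | 160556
5  | Bob  | 156494
7  | Dave | 139113
8  | Bob  | 149745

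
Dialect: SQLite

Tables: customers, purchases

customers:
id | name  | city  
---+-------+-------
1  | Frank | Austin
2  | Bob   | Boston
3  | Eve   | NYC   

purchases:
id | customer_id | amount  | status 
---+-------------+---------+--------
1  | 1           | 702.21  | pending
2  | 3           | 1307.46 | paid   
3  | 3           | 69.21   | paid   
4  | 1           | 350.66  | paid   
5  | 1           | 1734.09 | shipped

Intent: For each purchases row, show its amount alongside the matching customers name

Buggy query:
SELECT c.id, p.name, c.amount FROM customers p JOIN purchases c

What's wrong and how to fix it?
Bug: Missing join condition: each purchases row is matched to all customers rows instead of just its own

Fix: Add ON c.customer_id = p.id to the JOIN

Corrected query:
SELECT c.id, p.name, c.amount FROM customers p JOIN purchases c ON c.customer_id = p.id

Result:
id | name  | amount 
---+-------+--------
1  | Frank | 702.21 
2  | Eve   | 1307.46
3  | Eve   | 69.21  
4  | Frank | 350.66 
5  | Frank | 1734.09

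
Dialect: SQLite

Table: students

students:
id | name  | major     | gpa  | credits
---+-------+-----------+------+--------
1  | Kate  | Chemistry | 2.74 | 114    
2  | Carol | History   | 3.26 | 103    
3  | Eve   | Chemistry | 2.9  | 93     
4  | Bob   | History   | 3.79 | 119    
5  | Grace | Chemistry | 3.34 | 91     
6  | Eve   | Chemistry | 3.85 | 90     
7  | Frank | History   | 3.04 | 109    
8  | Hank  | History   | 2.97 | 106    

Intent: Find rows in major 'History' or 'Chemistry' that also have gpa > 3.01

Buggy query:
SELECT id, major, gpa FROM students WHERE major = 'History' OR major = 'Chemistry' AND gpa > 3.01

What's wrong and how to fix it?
Bug: Without parentheses, AND is evaluated before OR, so the gpa filter only applies to the 'Chemistry' branch

Fix: Group the OR with parentheses (or use IN), then AND the threshold

Corrected query:
SELECT id, major, gpa FROM students WHERE (major = 'History' OR major = 'Chemistry') AND gpa > 3.01

Result:
id | major     | gpa 
---+-----------+-----
2  | History   | 3.26
4  | History   | 3.79
5  | Chemistry | 3.34
6  | Chemistry | 3.85
7  | History   | 3.04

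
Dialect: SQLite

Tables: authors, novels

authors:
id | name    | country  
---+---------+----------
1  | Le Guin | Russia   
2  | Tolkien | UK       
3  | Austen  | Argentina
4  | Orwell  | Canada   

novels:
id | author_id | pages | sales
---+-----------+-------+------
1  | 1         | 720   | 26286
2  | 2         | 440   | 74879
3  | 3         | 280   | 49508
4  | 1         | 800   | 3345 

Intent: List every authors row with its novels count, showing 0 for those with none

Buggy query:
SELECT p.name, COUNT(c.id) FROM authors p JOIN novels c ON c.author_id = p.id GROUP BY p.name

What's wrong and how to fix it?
Bug: An inner join excludes parents with zero children

Fix: Switch to LEFT JOIN to retain unmatched parent rows

Corrected query:
SELECT p.name, COUNT(c.id) FROM authors p LEFT JOIN novels c ON c.author_id = p.id GROUP BY p.name

Result:
name    | COUNT(c.id)
--------+------------
Austen  | 1          
Le Guin | 2          
Orwell  | 0          
Tolkien | 1          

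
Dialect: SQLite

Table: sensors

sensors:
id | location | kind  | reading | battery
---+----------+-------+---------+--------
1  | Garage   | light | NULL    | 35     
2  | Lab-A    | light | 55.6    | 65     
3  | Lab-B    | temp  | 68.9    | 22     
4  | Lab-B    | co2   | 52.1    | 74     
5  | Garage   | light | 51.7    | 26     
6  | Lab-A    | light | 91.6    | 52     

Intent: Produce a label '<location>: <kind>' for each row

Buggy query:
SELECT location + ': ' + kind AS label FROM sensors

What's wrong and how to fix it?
Bug: '+' is numeric addition; on text columns SQLite converts them to 0 instead of concatenating

Fix: Use the || operator for string concatenation

Corrected query:
SELECT location || ': ' || kind AS label FROM sensors

Result:
label        
-------------
Garage: light
Lab-A: light 
Lab-B: temp  
Lab-B: co2   
Garage: light
Lab-A: light 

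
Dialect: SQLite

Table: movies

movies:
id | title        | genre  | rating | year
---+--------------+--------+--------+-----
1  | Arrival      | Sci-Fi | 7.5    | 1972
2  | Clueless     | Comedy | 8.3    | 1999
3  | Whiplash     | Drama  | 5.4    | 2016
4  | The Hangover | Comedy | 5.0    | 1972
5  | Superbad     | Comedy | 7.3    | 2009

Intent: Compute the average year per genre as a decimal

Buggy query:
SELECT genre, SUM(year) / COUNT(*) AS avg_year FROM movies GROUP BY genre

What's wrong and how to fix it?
Bug: SUM(year) and COUNT(*) are both integers; the division truncates the fractional part

Fix: Multiply by 1.0 (or CAST to REAL) to force floating-point division

Corrected query:
SELECT genre, SUM(year) * 1.0 / COUNT(*) AS avg_year FROM movies GROUP BY genre

Result:
genre  | avg_year   
-------+------------
Comedy | 1993.333333
Drama  | 2016       
Sci-Fi | 1972       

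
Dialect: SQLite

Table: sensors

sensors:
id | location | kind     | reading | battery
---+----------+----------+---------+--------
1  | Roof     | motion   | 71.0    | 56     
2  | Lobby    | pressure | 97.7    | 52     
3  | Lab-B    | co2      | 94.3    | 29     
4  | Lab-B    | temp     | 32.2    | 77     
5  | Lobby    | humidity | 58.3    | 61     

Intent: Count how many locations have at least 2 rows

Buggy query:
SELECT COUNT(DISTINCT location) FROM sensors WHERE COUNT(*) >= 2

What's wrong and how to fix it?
Bug: COUNT(*) cannot appear in WHERE; the per-group count doesn't exist yet

Fix: Use a subquery that GROUPs and filters with HAVING, then count its rows

Corrected query:
SELECT COUNT(*) FROM (SELECT location FROM sensors GROUP BY location HAVING COUNT(*) >= 2)

Result:
COUNT(*)
--------
2       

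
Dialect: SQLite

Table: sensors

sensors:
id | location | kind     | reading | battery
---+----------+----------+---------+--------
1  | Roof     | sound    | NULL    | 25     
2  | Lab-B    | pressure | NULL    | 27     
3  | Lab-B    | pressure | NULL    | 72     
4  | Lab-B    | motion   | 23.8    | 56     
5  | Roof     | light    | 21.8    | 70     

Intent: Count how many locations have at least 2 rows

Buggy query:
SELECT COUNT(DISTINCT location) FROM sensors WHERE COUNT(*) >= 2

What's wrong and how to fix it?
Bug: COUNT(*) cannot appear in WHERE; the per-group count doesn't exist yet

Fix: Use a subquery that GROUPs and filters with HAVING, then count its rows

Corrected query:
SELECT COUNT(*) FROM (SELECT location FROM sensors GROUP BY location HAVING COUNT(*) >= 2)

Result:
COUNT(*)
--------
2       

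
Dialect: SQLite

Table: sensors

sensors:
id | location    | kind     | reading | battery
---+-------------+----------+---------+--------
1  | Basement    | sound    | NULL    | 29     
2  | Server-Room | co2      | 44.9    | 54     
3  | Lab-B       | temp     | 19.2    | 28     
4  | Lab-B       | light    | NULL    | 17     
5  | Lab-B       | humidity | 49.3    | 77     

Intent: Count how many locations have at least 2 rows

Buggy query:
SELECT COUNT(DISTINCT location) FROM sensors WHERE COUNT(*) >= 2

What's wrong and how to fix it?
Bug: WHERE filters individual rows, not groups, so a group-level COUNT is invalid there

Fix: Use a subquery that GROUPs and filters with HAVING, then count its rows

Corrected query:
SELECT COUNT(*) FROM (SELECT location FROM sensors GROUP BY location HAVING COUNT(*) >= 2)

Result:
COUNT(*)
--------
1       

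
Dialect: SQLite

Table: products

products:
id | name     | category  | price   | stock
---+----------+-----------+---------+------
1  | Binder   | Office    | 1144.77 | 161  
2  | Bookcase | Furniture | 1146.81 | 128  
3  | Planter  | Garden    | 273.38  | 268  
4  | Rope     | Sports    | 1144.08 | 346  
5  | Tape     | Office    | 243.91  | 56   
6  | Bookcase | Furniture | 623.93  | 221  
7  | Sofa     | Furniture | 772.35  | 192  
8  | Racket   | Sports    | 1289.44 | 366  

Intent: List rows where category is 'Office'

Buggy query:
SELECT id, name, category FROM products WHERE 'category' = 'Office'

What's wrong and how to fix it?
Bug: Single quotes denote string literals in SQL; the column name is being compared as a constant string

Fix: Remove the quotes around the column name (or use double quotes for an identifier)

Corrected query:
SELECT id, name, category FROM products WHERE category = 'Office'

Result:
id | name   | category
---+--------+---------
1  | Binder | Office  
5  | Tape   | Office  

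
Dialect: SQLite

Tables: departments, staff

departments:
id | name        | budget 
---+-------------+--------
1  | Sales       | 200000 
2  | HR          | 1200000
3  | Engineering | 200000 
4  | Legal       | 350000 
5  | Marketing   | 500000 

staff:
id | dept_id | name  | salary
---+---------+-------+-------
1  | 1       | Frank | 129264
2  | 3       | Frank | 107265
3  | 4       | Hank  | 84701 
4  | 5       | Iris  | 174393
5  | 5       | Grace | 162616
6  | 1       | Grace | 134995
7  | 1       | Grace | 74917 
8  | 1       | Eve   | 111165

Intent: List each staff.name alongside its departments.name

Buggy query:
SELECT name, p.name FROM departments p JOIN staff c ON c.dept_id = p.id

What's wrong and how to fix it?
Bug: 'name' exists in both joined tables, so the database can't tell which one is meant

Fix: Prefix ambiguous columns with the table alias

Corrected query:
SELECT c.name, p.name FROM departments p JOIN staff c ON c.dept_id = p.id

Result:
name  | name       
------+------------
Frank | Sales      
Frank | Engineering
Hank  | Legal      
Iris  | Marketing  
Grace | Marketing  
Grace | Sales      
Grace | Sales      
Eve   | Sales      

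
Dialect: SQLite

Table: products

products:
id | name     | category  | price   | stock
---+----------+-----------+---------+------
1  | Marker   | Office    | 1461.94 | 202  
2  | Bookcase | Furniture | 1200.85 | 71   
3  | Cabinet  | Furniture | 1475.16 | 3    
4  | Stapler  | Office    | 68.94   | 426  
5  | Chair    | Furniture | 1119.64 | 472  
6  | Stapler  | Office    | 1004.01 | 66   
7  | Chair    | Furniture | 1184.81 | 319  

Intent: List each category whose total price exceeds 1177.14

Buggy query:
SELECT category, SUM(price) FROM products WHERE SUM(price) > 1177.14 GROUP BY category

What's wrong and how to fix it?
Bug: Aggregate functions cannot appear in a WHERE clause

Fix: Move the aggregate condition to a HAVING clause

Corrected query:
SELECT category, SUM(price) FROM products GROUP BY category HAVING SUM(price) > 1177.14

Result:
category  | SUM(price)
----------+-----------
Furniture | 4980.46   
Office    | 2534.89   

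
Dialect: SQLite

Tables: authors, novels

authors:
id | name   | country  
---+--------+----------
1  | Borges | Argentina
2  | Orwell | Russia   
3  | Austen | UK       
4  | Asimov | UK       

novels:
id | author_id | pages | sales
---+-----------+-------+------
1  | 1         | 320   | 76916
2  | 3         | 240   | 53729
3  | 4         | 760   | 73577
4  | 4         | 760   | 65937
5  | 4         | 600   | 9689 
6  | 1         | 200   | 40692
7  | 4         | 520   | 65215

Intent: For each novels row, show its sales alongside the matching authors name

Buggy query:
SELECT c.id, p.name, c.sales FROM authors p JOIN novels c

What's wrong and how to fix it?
Bug: Missing join condition: each novels row is matched to all authors rows instead of just its own

Fix: Specify the join condition linking the foreign key to the parent id

Corrected query:
SELECT c.id, p.name, c.sales FROM authors p JOIN novels c ON c.author_id = p.id

Result:
id | name   | sales
---+--------+------
1  | Borges | 76916
2  | Austen | 53729
3  | Asimov | 73577
4  | Asimov | 65937
5  | Asimov | 9689 
6  | Borges | 40692
7  | Asimov | 65215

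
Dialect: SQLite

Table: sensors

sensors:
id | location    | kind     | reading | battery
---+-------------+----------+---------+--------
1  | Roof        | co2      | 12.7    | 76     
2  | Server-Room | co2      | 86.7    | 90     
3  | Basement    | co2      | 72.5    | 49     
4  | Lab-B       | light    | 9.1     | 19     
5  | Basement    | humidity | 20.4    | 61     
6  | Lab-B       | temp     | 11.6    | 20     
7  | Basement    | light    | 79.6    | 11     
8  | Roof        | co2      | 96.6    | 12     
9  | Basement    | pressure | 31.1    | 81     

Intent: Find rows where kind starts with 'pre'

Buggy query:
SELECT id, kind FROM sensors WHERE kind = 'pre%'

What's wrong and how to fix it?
Bug: '=' compares the literal string including the % character; pattern matching needs LIKE

Fix: Replace '=' with LIKE so 'pre%' is treated as a pattern

Corrected query:
SELECT id, kind FROM sensors WHERE kind LIKE 'pre%'

Result:
id | kind    
---+---------
9  | pressure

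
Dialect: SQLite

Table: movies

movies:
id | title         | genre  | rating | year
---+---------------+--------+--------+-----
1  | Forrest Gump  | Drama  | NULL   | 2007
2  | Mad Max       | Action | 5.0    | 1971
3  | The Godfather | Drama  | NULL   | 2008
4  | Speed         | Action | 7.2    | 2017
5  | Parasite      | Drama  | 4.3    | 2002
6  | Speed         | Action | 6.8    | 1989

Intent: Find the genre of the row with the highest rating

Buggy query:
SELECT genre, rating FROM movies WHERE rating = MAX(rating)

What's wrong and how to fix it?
Bug: WHERE is evaluated per row; an aggregate over the whole table isn't defined there

Fix: Use a subquery: WHERE rating = (SELECT MAX(rating) FROM movies)

Corrected query:
SELECT genre, rating FROM movies WHERE rating = (SELECT MAX(rating) FROM movies)

Result:
genre  | rating
-------+-------
Action | 7.2   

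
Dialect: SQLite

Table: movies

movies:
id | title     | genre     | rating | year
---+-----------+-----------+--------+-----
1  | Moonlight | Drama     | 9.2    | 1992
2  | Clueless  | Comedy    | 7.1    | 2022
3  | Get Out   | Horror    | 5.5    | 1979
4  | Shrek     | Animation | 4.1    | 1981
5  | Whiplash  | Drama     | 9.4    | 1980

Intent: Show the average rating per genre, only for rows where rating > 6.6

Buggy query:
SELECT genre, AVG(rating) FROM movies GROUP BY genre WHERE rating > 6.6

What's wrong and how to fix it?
Bug: WHERE cannot follow GROUP BY

Fix: Place WHERE between FROM and GROUP BY

Corrected query:
SELECT genre, AVG(rating) FROM movies WHERE rating > 6.6 GROUP BY genre

Result:
genre  | AVG(rating)
-------+------------
Comedy | 7.1        
Drama  | 9.3        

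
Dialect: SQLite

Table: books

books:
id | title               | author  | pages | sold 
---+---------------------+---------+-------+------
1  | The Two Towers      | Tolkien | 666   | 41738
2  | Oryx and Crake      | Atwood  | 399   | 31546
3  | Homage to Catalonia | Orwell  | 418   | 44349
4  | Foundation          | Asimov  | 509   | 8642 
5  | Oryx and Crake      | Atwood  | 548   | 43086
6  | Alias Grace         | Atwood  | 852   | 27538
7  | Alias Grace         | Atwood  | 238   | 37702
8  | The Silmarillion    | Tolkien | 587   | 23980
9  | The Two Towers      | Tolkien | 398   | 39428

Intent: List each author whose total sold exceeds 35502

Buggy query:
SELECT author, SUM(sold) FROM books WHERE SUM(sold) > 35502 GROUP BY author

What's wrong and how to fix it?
Bug: SUM(sold) is an aggregate, but WHERE filters rows before aggregation

Fix: Move the aggregate condition to a HAVING clause

Corrected query:
SELECT author, SUM(sold) FROM books GROUP BY author HAVING SUM(sold) > 35502

Result:
author  | SUM(sold)
--------+----------
Atwood  | 139872   
Orwell  | 44349    
Tolkien | 105146   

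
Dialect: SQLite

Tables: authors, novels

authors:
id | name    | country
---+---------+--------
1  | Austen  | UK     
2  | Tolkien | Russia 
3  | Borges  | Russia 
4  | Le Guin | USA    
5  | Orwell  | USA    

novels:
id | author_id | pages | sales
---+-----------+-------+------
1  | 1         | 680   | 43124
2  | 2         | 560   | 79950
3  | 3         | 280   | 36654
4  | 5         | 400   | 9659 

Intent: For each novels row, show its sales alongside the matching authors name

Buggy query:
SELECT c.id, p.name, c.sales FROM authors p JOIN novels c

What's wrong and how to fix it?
Bug: Missing join condition: each novels row is matched to all authors rows instead of just its own

Fix: Add ON c.author_id = p.id to the JOIN

Corrected query:
SELECT c.id, p.name, c.sales FROM authors p JOIN novels c ON c.author_id = p.id

Result:
id | name    | sales
---+---------+------
1  | Austen  | 43124
2  | Tolkien | 79950
3  | Borges  | 36654
4  | Orwell  | 9659 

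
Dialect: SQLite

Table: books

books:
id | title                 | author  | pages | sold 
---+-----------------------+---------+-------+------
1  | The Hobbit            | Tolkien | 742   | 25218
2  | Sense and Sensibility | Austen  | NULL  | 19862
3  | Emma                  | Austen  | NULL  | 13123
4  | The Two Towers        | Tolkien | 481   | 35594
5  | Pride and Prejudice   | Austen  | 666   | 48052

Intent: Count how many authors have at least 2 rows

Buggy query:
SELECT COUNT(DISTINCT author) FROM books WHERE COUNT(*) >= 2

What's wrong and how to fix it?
Bug: WHERE filters individual rows, not groups, so a group-level COUNT is invalid there

Fix: Use a subquery that GROUPs and filters with HAVING, then count its rows

Corrected query:
SELECT COUNT(*) FROM (SELECT author FROM books GROUP BY author HAVING COUNT(*) >= 2)

Result:
COUNT(*)
--------
2       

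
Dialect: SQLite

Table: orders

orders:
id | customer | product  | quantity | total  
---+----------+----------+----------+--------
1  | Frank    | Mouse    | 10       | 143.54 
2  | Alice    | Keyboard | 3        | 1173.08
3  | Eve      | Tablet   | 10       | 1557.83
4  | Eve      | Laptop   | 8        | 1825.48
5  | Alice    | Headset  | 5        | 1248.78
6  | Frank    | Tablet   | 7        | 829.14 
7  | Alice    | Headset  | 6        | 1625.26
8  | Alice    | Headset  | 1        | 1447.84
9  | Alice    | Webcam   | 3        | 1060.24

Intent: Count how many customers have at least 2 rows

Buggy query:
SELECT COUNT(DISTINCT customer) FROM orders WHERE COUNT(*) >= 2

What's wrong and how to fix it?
Bug: COUNT(*) cannot appear in WHERE; the per-group count doesn't exist yet

Fix: Use a subquery that GROUPs and filters with HAVING, then count its rows

Corrected query:
SELECT COUNT(*) FROM (SELECT customer FROM orders GROUP BY customer HAVING COUNT(*) >= 2)

Result:
COUNT(*)
--------
3       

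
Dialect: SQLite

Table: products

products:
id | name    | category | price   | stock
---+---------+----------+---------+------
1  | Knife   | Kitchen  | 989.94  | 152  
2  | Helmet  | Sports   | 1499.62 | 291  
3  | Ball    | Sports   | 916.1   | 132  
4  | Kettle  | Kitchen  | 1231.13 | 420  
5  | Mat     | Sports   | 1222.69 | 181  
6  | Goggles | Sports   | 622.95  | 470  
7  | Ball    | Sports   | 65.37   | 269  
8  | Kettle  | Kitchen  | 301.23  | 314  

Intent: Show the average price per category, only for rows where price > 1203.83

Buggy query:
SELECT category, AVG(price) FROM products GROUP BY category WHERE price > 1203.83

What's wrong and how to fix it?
Bug: Row-level WHERE must come before GROUP BY in the clause order

Fix: Move the WHERE clause before GROUP BY

Corrected query:
SELECT category, AVG(price) FROM products WHERE price > 1203.83 GROUP BY category

Result:
category | AVG(price)
---------+-----------
Kitchen  | 1231.13   
Sports   | 1361.155  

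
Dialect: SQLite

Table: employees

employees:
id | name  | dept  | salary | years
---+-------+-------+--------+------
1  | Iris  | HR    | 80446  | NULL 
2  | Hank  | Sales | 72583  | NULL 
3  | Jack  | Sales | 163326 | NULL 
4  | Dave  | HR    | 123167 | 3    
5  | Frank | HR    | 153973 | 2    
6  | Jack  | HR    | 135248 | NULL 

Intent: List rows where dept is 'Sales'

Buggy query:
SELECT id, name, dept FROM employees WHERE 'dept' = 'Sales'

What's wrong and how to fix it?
Bug: 'dept' in single quotes is a string literal, not the column; the comparison is literal-vs-literal and never true

Fix: Reference the column as dept without single quotes

Corrected query:
SELECT id, name, dept FROM employees WHERE dept = 'Sales'

Result:
id | name | dept 
---+------+------
2  | Hank | Sales
3  | Jack | Sales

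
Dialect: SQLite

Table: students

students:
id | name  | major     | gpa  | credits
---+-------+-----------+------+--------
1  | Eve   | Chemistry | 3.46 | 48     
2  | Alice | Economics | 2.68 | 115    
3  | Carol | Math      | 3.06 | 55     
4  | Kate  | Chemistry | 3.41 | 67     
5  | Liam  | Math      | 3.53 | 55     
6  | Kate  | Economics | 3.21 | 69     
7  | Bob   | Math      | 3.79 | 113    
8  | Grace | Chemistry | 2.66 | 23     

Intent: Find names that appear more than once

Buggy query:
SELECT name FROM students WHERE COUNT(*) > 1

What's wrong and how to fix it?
Bug: COUNT(*) is an aggregate and cannot be used in WHERE

Fix: Group first, then use HAVING for the count condition

Corrected query:
SELECT name FROM students GROUP BY name HAVING COUNT(*) > 1

Result:
name
----
Kate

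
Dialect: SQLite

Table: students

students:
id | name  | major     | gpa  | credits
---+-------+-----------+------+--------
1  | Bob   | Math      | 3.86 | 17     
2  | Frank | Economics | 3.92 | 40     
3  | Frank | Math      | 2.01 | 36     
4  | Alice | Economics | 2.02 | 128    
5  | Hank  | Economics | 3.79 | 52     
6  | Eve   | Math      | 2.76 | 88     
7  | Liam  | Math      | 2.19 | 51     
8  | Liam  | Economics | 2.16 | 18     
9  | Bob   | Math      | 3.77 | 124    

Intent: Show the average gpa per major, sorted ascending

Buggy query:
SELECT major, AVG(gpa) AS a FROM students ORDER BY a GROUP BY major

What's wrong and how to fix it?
Bug: ORDER BY appears before GROUP BY; SQL clause order requires GROUP BY first

Fix: Move ORDER BY to the end, after GROUP BY

Corrected query:
SELECT major, AVG(gpa) AS a FROM students GROUP BY major ORDER BY a

Result:
major     | a     
----------+-------
Math      | 2.918 
Economics | 2.9725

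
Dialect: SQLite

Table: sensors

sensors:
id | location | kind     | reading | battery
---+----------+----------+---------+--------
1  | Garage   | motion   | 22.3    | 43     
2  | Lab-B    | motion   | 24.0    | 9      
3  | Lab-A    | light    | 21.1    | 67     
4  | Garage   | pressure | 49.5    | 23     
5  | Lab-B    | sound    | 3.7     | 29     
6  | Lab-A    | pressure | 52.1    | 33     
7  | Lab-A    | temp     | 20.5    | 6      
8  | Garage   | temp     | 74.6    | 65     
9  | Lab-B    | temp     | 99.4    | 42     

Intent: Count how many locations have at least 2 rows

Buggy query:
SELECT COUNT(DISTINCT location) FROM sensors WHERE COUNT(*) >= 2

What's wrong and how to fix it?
Bug: COUNT(*) cannot appear in WHERE; the per-group count doesn't exist yet

Fix: Use a subquery that GROUPs and filters with HAVING, then count its rows

Corrected query:
SELECT COUNT(*) FROM (SELECT location FROM sensors GROUP BY location HAVING COUNT(*) >= 2)

Result:
COUNT(*)
--------
3       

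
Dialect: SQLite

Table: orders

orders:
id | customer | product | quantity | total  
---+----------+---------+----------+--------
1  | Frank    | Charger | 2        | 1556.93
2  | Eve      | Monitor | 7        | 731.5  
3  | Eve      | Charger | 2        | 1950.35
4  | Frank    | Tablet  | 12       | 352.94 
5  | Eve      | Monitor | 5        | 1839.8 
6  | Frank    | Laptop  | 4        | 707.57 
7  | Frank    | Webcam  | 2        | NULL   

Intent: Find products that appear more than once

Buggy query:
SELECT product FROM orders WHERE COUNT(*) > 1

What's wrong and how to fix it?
Bug: COUNT(*) is an aggregate and cannot be used in WHERE

Fix: Group first, then use HAVING for the count condition

Corrected query:
SELECT product FROM orders GROUP BY product HAVING COUNT(*) > 1

Result:
product
-------
Charger
Monitor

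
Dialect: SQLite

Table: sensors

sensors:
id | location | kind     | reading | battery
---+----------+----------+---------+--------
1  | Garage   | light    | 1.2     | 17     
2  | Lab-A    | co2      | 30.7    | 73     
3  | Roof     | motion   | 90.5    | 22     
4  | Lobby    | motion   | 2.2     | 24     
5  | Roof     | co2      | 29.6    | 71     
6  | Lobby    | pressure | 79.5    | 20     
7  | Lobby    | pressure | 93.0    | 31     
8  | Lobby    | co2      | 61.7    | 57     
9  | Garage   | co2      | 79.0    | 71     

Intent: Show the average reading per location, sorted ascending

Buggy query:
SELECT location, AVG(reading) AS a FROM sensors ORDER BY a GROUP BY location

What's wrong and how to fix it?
Bug: ORDER BY appears before GROUP BY; SQL clause order requires GROUP BY first

Fix: Move ORDER BY to the end, after GROUP BY

Corrected query:
SELECT location, AVG(reading) AS a FROM sensors GROUP BY location ORDER BY a

Result:
location | a    
---------+------
Lab-A    | 30.7 
Garage   | 40.1 
Lobby    | 59.1 
Roof     | 60.05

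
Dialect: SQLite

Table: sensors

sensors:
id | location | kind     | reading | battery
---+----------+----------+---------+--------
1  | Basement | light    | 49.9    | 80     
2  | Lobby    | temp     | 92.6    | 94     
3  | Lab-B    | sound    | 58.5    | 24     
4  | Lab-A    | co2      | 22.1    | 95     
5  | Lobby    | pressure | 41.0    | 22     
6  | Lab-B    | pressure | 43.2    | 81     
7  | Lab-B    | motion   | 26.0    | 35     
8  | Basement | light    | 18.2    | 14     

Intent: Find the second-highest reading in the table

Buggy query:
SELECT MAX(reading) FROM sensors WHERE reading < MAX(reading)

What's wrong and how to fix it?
Bug: MAX(reading) on the right of the comparison is an aggregate-in-WHERE error

Fix: Put the inner MAX in a scalar subquery

Corrected query:
SELECT MAX(reading) FROM sensors WHERE reading < (SELECT MAX(reading) FROM sensors)

Result:
MAX(reading)
------------
58.5        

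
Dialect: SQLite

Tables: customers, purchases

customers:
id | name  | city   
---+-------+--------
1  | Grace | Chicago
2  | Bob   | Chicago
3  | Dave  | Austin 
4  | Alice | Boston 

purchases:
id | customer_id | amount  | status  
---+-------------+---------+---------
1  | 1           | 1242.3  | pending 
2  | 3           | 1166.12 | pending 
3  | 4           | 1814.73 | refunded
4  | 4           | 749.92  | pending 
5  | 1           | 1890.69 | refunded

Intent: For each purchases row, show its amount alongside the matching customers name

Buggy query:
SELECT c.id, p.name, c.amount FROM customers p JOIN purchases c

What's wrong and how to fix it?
Bug: JOIN with no ON clause produces a cartesian product; every purchases row pairs with every customers row

Fix: Specify the join condition linking the foreign key to the parent id

Corrected query:
SELECT c.id, p.name, c.amount FROM customers p JOIN purchases c ON c.customer_id = p.id

Result:
id | name  | amount 
---+-------+--------
1  | Grace | 1242.3 
2  | Dave  | 1166.12
3  | Alice | 1814.73
4  | Alice | 749.92 
5  | Grace | 1890.69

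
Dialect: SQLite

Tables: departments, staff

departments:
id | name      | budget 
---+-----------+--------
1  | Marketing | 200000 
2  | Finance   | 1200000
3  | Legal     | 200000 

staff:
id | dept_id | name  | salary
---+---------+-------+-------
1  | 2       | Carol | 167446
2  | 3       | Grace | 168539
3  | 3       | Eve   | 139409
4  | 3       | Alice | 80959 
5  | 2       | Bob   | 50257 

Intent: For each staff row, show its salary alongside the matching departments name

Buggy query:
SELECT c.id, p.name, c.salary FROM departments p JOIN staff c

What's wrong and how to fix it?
Bug: Missing join condition: each staff row is matched to all departments rows instead of just its own

Fix: Specify the join condition linking the foreign key to the parent id

Corrected query:
SELECT c.id, p.name, c.salary FROM departments p JOIN staff c ON c.dept_id = p.id

Result:
id | name    | salary
---+---------+-------
1  | Finance | 167446
2  | Legal   | 168539
3  | Legal   | 139409
4  | Legal   | 80959 
5  | Finance | 50257 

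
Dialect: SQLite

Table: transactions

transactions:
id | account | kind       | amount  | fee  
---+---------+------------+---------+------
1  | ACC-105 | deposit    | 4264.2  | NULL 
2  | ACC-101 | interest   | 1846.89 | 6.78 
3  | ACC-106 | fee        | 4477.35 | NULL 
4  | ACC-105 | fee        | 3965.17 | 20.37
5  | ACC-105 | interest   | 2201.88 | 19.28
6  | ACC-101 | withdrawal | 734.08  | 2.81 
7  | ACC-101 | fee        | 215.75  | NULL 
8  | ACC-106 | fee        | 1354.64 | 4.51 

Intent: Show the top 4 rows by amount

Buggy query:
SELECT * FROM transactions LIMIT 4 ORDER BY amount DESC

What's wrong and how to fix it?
Bug: ORDER BY cannot follow LIMIT; LIMIT is the final clause

Fix: Swap the clauses: ORDER BY first, then LIMIT

Corrected query:
SELECT * FROM transactions ORDER BY amount DESC LIMIT 4

Result:
id | account | kind     | amount  | fee  
---+---------+----------+---------+------
3  | ACC-106 | fee      | 4477.35 | NULL 
1  | ACC-105 | deposit  | 4264.2  | NULL 
4  | ACC-105 | fee      | 3965.17 | 20.37
5  | ACC-105 | interest | 2201.88 | 19.28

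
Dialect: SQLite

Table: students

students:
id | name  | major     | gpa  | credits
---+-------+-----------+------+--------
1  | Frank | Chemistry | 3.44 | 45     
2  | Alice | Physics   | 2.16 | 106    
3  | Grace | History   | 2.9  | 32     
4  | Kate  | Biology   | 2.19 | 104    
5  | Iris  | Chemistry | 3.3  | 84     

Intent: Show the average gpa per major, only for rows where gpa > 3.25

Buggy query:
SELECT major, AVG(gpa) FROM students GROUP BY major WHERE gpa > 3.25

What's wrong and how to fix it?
Bug: WHERE cannot follow GROUP BY

Fix: Place WHERE between FROM and GROUP BY

Corrected query:
SELECT major, AVG(gpa) FROM students WHERE gpa > 3.25 GROUP BY major

Result:
major     | AVG(gpa)
----------+---------
Chemistry | 3.37    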